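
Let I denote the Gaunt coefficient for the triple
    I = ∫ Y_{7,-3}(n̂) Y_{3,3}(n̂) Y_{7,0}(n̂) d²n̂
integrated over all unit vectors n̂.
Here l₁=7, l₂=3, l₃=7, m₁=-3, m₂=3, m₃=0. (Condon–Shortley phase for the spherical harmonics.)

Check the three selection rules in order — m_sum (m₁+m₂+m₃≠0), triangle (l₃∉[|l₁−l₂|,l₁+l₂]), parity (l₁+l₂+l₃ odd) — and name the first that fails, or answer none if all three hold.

m₁+m₂+m₃ = -3 + 3 + 0 = 0  ✓
triangle: |7−3|=4 ≤ l₃=7 ≤ 7+3=10  ✓
parity: l₁+l₂+l₃ = 17 is odd  ✗

parity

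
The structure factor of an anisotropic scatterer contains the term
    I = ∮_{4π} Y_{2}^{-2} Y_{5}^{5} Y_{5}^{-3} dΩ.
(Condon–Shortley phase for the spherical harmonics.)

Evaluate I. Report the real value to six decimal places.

Rules hold: Σm=0, L=12 even, 3≤5≤7.
N = 5·11·11 = 605
Δ = 2!·2!·8!/13! = 1/38610
Racah Σ t=0..2: t=0:+1/2880 t=1:−1/576 t=2:+1/2880 = -1/960
⇒ 3j(2 5 5; 0 0 0)² = 10/429, sgn +1
Racah Σ t=2..2: t=2:+1/161280 = 1/161280
⇒ 3j(2 5 5; -2 5 -3)² = 1/143, sgn +1
4πI² = N·(3j₀)²·(3jₘ)² = 50/507
I = +1·√(0.0986193/4π) = 0.08858824

0.088588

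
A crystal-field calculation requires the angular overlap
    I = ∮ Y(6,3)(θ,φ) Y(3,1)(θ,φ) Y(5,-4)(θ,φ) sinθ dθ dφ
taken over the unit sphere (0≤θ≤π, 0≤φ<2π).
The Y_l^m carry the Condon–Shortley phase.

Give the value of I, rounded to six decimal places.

0.176531

Rules hold: Σm=0, L=14 even, 3≤5≤9.
N = 13·7·11 = 1001
Δ = 4!·8!·2!/15! = 1/675675
Racah Σ t=1..3: t=1:−1/8640 t=2:+1/2304 t=3:−1/8640 = 7/34560
⇒ 3j(6 3 5; 0 0 0)² = 7/429, sgn -1
Racah Σ t=2..3: t=2:+1/40320 t=3:−1/241920 = 1/48384
⇒ 3j(6 3 5; 3 1 -4)² = 24/1001, sgn -1
4πI² = N·(3j₀)²·(3jₘ)² = 56/143
I = +1·√(0.391608/4π) = 0.17653103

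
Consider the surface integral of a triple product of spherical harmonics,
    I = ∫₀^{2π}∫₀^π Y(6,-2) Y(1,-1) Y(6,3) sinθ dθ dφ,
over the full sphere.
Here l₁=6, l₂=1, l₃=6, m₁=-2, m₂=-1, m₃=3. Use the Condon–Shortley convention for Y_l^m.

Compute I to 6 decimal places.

0.000000

Σlᵢ=13 odd — θ-integrand is odd under cosθ→−cosθ; I=0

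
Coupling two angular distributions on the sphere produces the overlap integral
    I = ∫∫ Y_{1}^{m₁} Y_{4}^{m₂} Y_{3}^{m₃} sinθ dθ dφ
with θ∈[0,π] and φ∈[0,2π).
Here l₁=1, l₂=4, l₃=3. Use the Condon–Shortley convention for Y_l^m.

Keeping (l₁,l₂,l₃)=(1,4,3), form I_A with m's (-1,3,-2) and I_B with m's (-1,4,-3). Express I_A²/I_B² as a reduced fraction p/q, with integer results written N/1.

3/4

Shared (l₁,l₂,l₃)=(1,4,3): N and (l;000)² cancel in I_A²/I_B².
A: Δ = 2!·0!·6!/9! = 1/252; Racah Σ t=2..2: t=2:+1/240 = 1/240; ⇒ 3j(1 4 3; -1 3 -2)² = 1/12, sgn -1
B: Δ = 2!·0!·6!/9! = 1/252; Racah Σ t=2..2: t=2:+1/1440 = 1/1440; ⇒ 3j(1 4 3; -1 4 -3)² = 1/9, sgn +1
I_A²/I_B² = (1/12)/(1/9) = 3/4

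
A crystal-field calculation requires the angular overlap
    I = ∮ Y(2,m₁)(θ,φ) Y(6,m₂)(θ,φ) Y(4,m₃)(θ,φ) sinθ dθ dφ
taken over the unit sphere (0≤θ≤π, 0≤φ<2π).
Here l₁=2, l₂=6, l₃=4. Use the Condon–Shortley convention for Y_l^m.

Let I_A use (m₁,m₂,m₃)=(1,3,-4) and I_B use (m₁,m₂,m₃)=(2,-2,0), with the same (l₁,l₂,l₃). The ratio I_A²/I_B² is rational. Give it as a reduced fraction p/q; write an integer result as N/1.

Shared (l₁,l₂,l₃)=(2,6,4): N and (l;000)² cancel in I_A²/I_B².
A: Δ = 4!·0!·8!/13! = 1/6435; Racah Σ t=1..1: t=1:−1/241920 = -1/241920; ⇒ 3j(2 6 4; 1 3 -4)² = 1/715, sgn -1
B: Δ = 4!·0!·8!/13! = 1/6435; Racah Σ t=0..0: t=0:+1/13824 = 1/13824; ⇒ 3j(2 6 4; 2 -2 0)² = 14/1287, sgn +1
I_A²/I_B² = (1/715)/(14/1287) = 9/70

9/70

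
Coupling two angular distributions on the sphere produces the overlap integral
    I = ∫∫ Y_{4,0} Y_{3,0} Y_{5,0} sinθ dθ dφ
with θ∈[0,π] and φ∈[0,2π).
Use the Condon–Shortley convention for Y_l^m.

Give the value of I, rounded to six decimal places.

Checks pass: Σm=0; 12 even; l₃=5∈[1,7].
(2·4+1)(2·3+1)(2·5+1) = 693
Δ: 2! 6! 4! / 13! → 1/180180
sum: t=0:+1/576 t=1:−1/144 t=2:+1/576 = -1/288
3j²(4 3 5; 0 0 0) = Δ·Π!·Σ² = 20/1001  (sign +1)
(m-triple is (0,0,0) — same symbol as above.)
combine: 4πI² = 693·20/1001·20/1001 = 3600/13013
take √, sign +1: I = 0.14837393

0.148374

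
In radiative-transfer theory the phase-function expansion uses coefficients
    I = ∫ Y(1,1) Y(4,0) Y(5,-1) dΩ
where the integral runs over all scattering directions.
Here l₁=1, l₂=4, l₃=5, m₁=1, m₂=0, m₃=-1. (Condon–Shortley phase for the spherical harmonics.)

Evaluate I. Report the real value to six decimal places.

-0.190188

Rules hold: Σm=0, L=10 even, 3≤5≤5.
N = 3·9·11 = 297
Δ = 0!·2!·8!/11! = 1/495
Racah Σ t=0..0: t=0:+1/576 = 1/576
⇒ 3j(1 4 5; 0 0 0)² = 5/99, sgn -1
Racah Σ t=0..0: t=0:+1/1152 = 1/1152
⇒ 3j(1 4 5; 1 0 -1)² = 1/33, sgn +1
4πI² = N·(3j₀)²·(3jₘ)² = 5/11
I = -1·√(0.454545/4π) = -0.19018827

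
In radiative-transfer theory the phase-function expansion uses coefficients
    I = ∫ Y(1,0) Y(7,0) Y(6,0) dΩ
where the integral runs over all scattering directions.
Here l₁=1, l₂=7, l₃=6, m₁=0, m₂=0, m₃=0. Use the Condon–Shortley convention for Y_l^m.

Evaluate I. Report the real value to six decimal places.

0.244927

Checks pass: Σm=0; 14 even; l₃=6∈[6,8].
(2·1+1)(2·7+1)(2·6+1) = 585
Δ: 2! 0! 12! / 15! → 1/1365
sum: t=1:−1/518400 = -1/518400
3j²(1 7 6; 0 0 0) = Δ·Π!·Σ² = 7/195  (sign -1)
(m-triple is (0,0,0) — same symbol as above.)
combine: 4πI² = 585·7/195·7/195 = 49/65
take √, sign +1: I = 0.24492687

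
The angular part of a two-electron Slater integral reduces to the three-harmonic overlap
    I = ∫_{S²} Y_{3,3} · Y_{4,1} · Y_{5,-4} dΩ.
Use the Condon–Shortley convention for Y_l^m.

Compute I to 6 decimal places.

m-sum 0 ✓  L=12 even ✓  1≤5≤7 ✓
Π(2lᵢ+1) = 7×9×11 = 693
triangle coeff Δ(3,4,5) = 1/180180
Σ_t [0,2]: t=0:+1/576 t=1:−1/144 t=2:+1/576 = -1/288
(3j)²=20/1001 [(3 4 5; 0 0 0)], sign=+1
Σ_t [0,0]: t=0:+1/5760 = 1/5760
(3j)²=9/286 [(3 4 5; 3 1 -4)], sign=-1
⇒ 4πI² = 810/1859
I = (-1)√(810/1859/(4π)) = -0.18620781

-0.186208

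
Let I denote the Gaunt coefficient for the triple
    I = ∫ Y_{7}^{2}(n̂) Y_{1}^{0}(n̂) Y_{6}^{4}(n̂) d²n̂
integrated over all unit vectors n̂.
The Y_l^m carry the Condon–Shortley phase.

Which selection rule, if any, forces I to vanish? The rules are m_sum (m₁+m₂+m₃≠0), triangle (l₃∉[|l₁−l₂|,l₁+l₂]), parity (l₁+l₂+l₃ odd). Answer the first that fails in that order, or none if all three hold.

m_sum

azimuthal sum: 2 + 0 + 4 = 6  ✗
6 ≤ 6 ≤ 8 (triangle on l)
L = 7 + 1 + 6 = 14 (even)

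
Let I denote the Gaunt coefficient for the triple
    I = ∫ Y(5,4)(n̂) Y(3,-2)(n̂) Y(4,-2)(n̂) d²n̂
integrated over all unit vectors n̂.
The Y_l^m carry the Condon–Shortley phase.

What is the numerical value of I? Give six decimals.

0.143343

Checks pass: Σm=0; 12 even; l₃=4∈[2,8].
(2·5+1)(2·3+1)(2·4+1) = 693
Δ: 4! 6! 2! / 13! → 1/180180
sum: t=1:−1/576 t=2:+1/144 t=3:−1/576 = 1/288
3j²(5 3 4; 0 0 0) = Δ·Π!·Σ² = 20/1001  (sign +1)
sum: t=0:+1/2880 t=1:−1/8640 = 1/4320
3j²(5 3 4; 4 -2 -2) = Δ·Π!·Σ² = 8/429  (sign +1)
combine: 4πI² = 693·20/1001·8/429 = 480/1859
take √, sign +1: I = 0.14334284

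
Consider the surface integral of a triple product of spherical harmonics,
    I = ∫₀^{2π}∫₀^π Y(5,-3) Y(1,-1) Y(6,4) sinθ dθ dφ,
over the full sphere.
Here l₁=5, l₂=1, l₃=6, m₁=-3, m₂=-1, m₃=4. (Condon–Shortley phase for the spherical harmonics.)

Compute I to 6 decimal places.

0.274090

Checks pass: Σm=0; 12 even; l₃=6∈[4,6].
(2·5+1)(2·1+1)(2·6+1) = 429
Δ: 0! 10! 2! / 13! → 1/858
sum: t=0:+1/14400 = 1/14400
3j²(5 1 6; 0 0 0) = Δ·Π!·Σ² = 6/143  (sign +1)
sum: t=0:+1/161280 = 1/161280
3j²(5 1 6; -3 -1 4) = Δ·Π!·Σ² = 15/286  (sign +1)
combine: 4πI² = 429·6/143·15/286 = 135/143
take √, sign +1: I = 0.27409047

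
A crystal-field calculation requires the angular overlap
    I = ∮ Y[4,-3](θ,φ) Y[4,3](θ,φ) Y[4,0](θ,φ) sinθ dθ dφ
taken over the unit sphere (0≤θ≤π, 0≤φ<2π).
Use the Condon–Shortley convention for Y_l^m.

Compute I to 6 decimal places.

0.159788

Checks pass: Σm=0; 12 even; l₃=4∈[0,8].
(2·4+1)(2·4+1)(2·4+1) = 729
Δ: 4! 4! 4! / 13! → 1/450450
sum: t=0:+1/13824 t=1:−1/216 t=2:+1/64 t=3:−1/216 t=4:+1/13824 = 5/768
3j²(4 4 4; 0 0 0) = Δ·Π!·Σ² = 18/1001  (sign +1)
sum: t=3:−1/3456 t=4:+1/864 = 1/1152
3j²(4 4 4; -3 3 0) = Δ·Π!·Σ² = 7/286  (sign +1)
combine: 4πI² = 729·18/1001·7/286 = 6561/20449
take √, sign +1: I = 0.15978796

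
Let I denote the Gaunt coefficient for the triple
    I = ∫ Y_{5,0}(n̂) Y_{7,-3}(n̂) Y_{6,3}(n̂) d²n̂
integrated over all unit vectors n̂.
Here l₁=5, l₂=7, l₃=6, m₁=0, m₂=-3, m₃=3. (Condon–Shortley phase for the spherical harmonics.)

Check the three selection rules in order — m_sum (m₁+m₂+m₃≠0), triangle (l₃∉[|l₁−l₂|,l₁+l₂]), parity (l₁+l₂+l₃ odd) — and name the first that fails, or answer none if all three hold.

azimuthal sum: 0 − 3 + 3 = 0  ✓
2 ≤ 6 ≤ 12 (triangle on l)  ✓
L = 5 + 7 + 6 = 18 (even)  ✓

none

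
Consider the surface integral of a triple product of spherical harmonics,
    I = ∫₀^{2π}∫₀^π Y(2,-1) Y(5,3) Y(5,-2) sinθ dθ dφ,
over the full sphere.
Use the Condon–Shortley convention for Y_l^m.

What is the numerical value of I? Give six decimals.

m-sum 0 ✓  L=12 even ✓  3≤5≤7 ✓
Π(2lᵢ+1) = 5×11×11 = 605
triangle coeff Δ(2,5,5) = 1/38610
Σ_t [0,2]: t=0:+1/2880 t=1:−1/576 t=2:+1/2880 = -1/960
(3j)²=10/429 [(2 5 5; 0 0 0)], sign=+1
Σ_t [1,2]: t=1:−1/10080 t=2:+1/2880 = 1/4032
(3j)²=10/429 [(2 5 5; -1 3 -2)], sign=-1
⇒ 4πI² = 500/1521
I = (-1)√(500/1521/(4π)) = -0.16173926

-0.161739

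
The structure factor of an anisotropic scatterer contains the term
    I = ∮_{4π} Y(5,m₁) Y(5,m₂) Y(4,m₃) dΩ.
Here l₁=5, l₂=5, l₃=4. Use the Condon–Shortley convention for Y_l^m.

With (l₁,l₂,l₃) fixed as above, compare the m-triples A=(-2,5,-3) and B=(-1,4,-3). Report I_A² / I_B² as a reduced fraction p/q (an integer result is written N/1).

7/10

l's match ⇒ only the (l;m) 3-j factors differ between A and B.
A: triangle coeff Δ(5,5,4) = 1/3153150; Σ_t [6,6]: t=6:+1/103680 = 1/103680; (3j)²=7/429 [(5 5 4; -2 5 -3)], sign=-1
B: triangle coeff Δ(5,5,4) = 1/3153150; Σ_t [5,6]: t=5:−1/17280 t=6:+1/103680 = -1/20736; (3j)²=10/429 [(5 5 4; -1 4 -3)], sign=+1
I_A²/I_B² = (7/429)/(10/429) = 7/10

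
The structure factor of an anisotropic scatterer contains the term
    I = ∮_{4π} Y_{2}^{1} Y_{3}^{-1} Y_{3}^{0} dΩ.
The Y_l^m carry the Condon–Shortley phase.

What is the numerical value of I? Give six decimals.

-0.059471

m-sum 0 ✓  L=8 even ✓  1≤3≤5 ✓
Π(2lᵢ+1) = 5×7×7 = 245
triangle coeff Δ(2,3,3) = 1/3780
Σ_t [0,2]: t=0:+1/24 t=1:−1/4 t=2:+1/24 = -1/6
(3j)²=4/105 [(2 3 3; 0 0 0)], sign=+1
Σ_t [0,1]: t=0:+1/8 t=1:−1/12 = 1/24
(3j)²=1/210 [(2 3 3; 1 -1 0)], sign=-1
⇒ 4πI² = 2/45
I = (-1)√(2/45/(4π)) = -0.05947080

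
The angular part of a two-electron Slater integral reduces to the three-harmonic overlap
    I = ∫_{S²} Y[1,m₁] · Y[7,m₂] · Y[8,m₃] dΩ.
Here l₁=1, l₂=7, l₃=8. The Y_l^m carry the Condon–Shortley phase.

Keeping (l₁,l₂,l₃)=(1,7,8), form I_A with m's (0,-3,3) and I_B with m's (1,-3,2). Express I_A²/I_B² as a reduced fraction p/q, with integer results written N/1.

Shared (l₁,l₂,l₃)=(1,7,8): N and (l;000)² cancel in I_A²/I_B².
A: Δ = 0!·2!·14!/17! = 1/2040; Racah Σ t=0..0: t=0:+1/87091200 = 1/87091200; ⇒ 3j(1 7 8; 0 -3 3)² = 11/408, sgn -1
B: Δ = 0!·2!·14!/17! = 1/2040; Racah Σ t=0..0: t=0:+1/174182400 = 1/174182400; ⇒ 3j(1 7 8; 1 -3 2)² = 1/136, sgn +1
I_A²/I_B² = (11/408)/(1/136) = 11/3

11/3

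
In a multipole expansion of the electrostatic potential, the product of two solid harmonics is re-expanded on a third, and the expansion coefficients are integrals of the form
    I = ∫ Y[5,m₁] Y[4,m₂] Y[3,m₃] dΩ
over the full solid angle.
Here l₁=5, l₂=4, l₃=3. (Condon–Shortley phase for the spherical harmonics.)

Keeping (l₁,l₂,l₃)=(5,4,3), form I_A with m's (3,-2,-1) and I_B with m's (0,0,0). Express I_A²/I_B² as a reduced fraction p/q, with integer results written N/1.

189/200

l's match ⇒ only the (l;m) 3-j factors differ between A and B.
A: triangle coeff Δ(5,4,3) = 1/180180; Σ_t [0,2]: t=0:+1/5760 t=1:−1/720 t=2:+1/2304 = -1/1280; (3j)²=27/1430 [(5 4 3; 3 -2 -1)], sign=-1
B: triangle coeff Δ(5,4,3) = 1/180180; Σ_t [2,4]: t=2:+1/576 t=3:−1/144 t=4:+1/576 = -1/288; (3j)²=20/1001 [(5 4 3; 0 0 0)], sign=+1
I_A²/I_B² = (27/1430)/(20/1001) = 189/200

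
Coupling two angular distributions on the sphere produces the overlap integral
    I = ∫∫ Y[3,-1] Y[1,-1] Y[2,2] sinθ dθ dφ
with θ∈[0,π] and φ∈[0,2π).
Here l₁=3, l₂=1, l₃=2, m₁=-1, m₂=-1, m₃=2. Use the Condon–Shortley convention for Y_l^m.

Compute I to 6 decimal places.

-0.082589

Checks pass: Σm=0; 6 even; l₃=2∈[2,4].
(2·3+1)(2·1+1)(2·2+1) = 105
Δ: 2! 4! 0! / 7! → 1/105
sum: t=1:−1/4 = -1/4
3j²(3 1 2; 0 0 0) = Δ·Π!·Σ² = 3/35  (sign -1)
sum: t=0:+1/48 = 1/48
3j²(3 1 2; -1 -1 2) = Δ·Π!·Σ² = 1/105  (sign +1)
combine: 4πI² = 105·3/35·1/105 = 3/35
take √, sign -1: I = -0.08258890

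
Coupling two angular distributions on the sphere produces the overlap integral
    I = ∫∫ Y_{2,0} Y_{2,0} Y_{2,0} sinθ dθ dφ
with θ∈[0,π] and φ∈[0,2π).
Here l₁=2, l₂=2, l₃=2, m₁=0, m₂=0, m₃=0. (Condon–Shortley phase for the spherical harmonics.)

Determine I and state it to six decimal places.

Rules hold: Σm=0, L=6 even, 0≤2≤4.
N = 5·5·5 = 125
Δ = 2!·2!·2!/7! = 1/630
Racah Σ t=0..2: t=0:+1/8 t=1:−1/1 t=2:+1/8 = -3/4
⇒ 3j(2 2 2; 0 0 0)² = 2/35, sgn -1
(m-triple is (0,0,0) — same symbol as above.)
4πI² = N·(3j₀)²·(3jₘ)² = 20/49
I = +1·√(0.408163/4π) = 0.18022375

0.180224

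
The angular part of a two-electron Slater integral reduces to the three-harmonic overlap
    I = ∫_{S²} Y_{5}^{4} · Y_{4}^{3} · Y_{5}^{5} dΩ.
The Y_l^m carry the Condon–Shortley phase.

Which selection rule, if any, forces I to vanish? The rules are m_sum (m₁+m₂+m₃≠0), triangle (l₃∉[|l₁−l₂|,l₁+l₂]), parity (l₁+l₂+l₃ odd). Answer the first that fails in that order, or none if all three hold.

m_sum

Σmᵢ = 12  ✗
l₃∈[|l₁−l₂|,l₁+l₂]=[1,9], have l₃=5
Σlᵢ = 14 ⇒ even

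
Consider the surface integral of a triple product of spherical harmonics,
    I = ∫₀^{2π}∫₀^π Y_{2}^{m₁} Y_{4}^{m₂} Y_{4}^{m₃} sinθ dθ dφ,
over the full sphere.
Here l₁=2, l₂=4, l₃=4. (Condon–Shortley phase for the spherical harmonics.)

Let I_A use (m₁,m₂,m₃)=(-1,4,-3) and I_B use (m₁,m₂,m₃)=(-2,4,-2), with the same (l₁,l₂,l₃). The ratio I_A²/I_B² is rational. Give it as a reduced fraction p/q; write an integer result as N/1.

7/2

l's match ⇒ only the (l;m) 3-j factors differ between A and B.
A: triangle coeff Δ(2,4,4) = 1/13860; Σ_t [2,2]: t=2:+1/1440 = 1/1440; (3j)²=7/165 [(2 4 4; -1 4 -3)], sign=-1
B: triangle coeff Δ(2,4,4) = 1/13860; Σ_t [2,2]: t=2:+1/2880 = 1/2880; (3j)²=2/165 [(2 4 4; -2 4 -2)], sign=+1
I_A²/I_B² = (7/165)/(2/165) = 7/2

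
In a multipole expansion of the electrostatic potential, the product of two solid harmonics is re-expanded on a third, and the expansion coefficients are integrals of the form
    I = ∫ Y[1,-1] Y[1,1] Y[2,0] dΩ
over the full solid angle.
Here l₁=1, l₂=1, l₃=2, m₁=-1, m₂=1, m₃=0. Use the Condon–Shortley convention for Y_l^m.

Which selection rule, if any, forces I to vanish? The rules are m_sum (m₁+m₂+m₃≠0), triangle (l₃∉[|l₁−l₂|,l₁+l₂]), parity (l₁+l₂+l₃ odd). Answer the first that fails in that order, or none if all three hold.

none

azimuthal sum: -1 + 1 + 0 = 0  ✓
0 ≤ 2 ≤ 2 (triangle on l)  ✓
L = 1 + 1 + 2 = 4 (even)  ✓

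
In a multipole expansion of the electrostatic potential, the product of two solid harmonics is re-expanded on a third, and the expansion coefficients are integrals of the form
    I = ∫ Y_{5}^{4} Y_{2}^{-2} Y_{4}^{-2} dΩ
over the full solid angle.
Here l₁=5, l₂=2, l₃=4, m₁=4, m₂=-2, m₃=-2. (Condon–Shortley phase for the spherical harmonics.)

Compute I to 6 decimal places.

0.000000

L=11 odd ⇒ parity kills the (l;000) factor ⇒ I = 0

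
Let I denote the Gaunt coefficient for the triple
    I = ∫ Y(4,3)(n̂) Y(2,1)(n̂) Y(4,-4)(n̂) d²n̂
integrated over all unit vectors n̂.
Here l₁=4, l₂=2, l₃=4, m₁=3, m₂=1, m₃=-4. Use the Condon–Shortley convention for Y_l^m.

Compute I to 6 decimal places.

Rules hold: Σm=0, L=10 even, 2≤4≤6.
N = 9·5·9 = 405
Δ = 2!·6!·2!/11! = 1/13860
Racah Σ t=0..2: t=0:+1/192 t=1:−1/36 t=2:+1/192 = -5/288
⇒ 3j(4 2 4; 0 0 0)² = 20/693, sgn -1
Racah Σ t=1..1: t=1:−1/1440 = -1/1440
⇒ 3j(4 2 4; 3 1 -4)² = 7/165, sgn -1
4πI² = N·(3j₀)²·(3jₘ)² = 60/121
I = +1·√(0.495868/4π) = 0.19864517

0.198645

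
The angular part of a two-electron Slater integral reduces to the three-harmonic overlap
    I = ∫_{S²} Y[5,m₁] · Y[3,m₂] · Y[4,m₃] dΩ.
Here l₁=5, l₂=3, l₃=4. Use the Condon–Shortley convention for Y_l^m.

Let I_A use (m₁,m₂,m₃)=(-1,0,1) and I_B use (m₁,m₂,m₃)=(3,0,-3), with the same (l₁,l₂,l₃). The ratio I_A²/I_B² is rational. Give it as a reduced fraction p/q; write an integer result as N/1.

361/294

Same 5,3,4: normalisation and zero-m 3j drop out of the ratio.
A: Δ: 4! 6! 2! / 13! → 1/180180; sum: t=1:−1/1440 t=2:+1/192 t=3:−1/432 = 19/8640; 3j²(5 3 4; -1 0 1) = Δ·Π!·Σ² = 361/30030  (sign -1)
B: Δ: 4! 6! 2! / 13! → 1/180180; sum: t=1:−1/1440 t=2:+1/2880 = -1/2880; 3j²(5 3 4; 3 0 -3) = Δ·Π!·Σ² = 7/715  (sign +1)
I_A²/I_B² = (361/30030)/(7/715) = 361/294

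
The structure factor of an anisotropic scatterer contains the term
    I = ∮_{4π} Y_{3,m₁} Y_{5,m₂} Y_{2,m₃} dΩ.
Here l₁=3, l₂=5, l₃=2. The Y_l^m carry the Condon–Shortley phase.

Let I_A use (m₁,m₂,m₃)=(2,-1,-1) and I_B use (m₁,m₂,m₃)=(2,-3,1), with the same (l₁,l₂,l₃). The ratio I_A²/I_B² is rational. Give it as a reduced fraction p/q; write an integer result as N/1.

Same 3,5,2: normalisation and zero-m 3j drop out of the ratio.
A: Δ: 6! 0! 4! / 11! → 1/2310; sum: t=1:−1/720 = -1/720; 3j²(3 5 2; 2 -1 -1) = Δ·Π!·Σ² = 4/385  (sign +1)
B: Δ: 6! 0! 4! / 11! → 1/2310; sum: t=1:−1/720 = -1/720; 3j²(3 5 2; 2 -3 1) = Δ·Π!·Σ² = 8/165  (sign +1)
I_A²/I_B² = (4/385)/(8/165) = 3/14

3/14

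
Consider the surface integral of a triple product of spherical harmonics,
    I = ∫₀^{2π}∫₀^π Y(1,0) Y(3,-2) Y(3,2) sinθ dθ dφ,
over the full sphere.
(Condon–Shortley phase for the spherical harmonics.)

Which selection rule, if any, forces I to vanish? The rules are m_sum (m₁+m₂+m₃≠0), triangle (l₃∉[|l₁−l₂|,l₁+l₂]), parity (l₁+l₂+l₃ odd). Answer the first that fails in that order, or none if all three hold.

parity

m₁+m₂+m₃ = 0 − 2 + 2 = 0  ✓
triangle: |1−3|=2 ≤ l₃=3 ≤ 1+3=4  ✓
parity: l₁+l₂+l₃ = 7 is odd  ✗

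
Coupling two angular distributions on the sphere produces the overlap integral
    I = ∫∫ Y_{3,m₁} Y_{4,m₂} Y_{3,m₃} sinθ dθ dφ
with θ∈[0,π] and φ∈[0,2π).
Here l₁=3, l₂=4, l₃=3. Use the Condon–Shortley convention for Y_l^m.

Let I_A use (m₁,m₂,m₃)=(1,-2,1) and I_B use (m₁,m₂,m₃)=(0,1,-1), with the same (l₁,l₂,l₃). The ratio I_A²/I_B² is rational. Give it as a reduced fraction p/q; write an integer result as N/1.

Same 3,4,3: normalisation and zero-m 3j drop out of the ratio.
A: Δ: 4! 2! 4! / 11! → 1/34650; sum: t=0:+1/192 t=1:−1/36 t=2:+1/192 = -5/288; 3j²(3 4 3; 1 -2 1) = Δ·Π!·Σ² = 20/693  (sign -1)
B: Δ: 4! 2! 4! / 11! → 1/34650; sum: t=1:−1/288 t=2:+1/24 t=3:−1/48 = 5/288; 3j²(3 4 3; 0 1 -1) = Δ·Π!·Σ² = 5/462  (sign +1)
I_A²/I_B² = (20/693)/(5/462) = 8/3

8/3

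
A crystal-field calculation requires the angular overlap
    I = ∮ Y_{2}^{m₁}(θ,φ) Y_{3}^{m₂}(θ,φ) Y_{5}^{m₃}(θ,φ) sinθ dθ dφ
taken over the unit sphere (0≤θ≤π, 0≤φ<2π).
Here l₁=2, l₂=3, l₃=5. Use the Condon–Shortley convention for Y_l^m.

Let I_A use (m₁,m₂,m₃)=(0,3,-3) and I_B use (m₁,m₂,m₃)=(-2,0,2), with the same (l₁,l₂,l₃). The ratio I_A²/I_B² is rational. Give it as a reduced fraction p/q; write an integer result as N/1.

Same 2,3,5: normalisation and zero-m 3j drop out of the ratio.
A: Δ: 0! 4! 6! / 11! → 1/2310; sum: t=0:+1/2880 = 1/2880; 3j²(2 3 5; 0 3 -3) = Δ·Π!·Σ² = 2/165  (sign +1)
B: Δ: 0! 4! 6! / 11! → 1/2310; sum: t=0:+1/864 = 1/864; 3j²(2 3 5; -2 0 2) = Δ·Π!·Σ² = 1/66  (sign -1)
I_A²/I_B² = (2/165)/(1/66) = 4/5

4/5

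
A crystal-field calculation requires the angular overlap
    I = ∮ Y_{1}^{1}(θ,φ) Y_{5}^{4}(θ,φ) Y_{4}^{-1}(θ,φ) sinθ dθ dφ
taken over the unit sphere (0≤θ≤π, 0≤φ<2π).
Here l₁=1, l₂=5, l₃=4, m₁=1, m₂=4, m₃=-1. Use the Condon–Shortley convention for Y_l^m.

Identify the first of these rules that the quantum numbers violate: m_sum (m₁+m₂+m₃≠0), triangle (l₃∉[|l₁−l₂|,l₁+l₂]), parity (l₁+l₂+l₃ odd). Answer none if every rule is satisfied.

m_sum

azimuthal sum: 1 + 4 − 1 = 4  ✗
4 ≤ 4 ≤ 6 (triangle on l)
L = 1 + 5 + 4 = 10 (even)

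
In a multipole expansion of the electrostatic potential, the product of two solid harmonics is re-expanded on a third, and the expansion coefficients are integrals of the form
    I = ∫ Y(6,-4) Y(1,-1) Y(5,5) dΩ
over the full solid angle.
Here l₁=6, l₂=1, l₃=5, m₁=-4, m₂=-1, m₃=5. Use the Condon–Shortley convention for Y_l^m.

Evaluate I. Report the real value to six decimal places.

0.040859

Rules hold: Σm=0, L=12 even, 5≤5≤7.
N = 13·3·11 = 429
Δ = 2!·10!·0!/13! = 1/858
Racah Σ t=1..1: t=1:−1/14400 = -1/14400
⇒ 3j(6 1 5; 0 0 0)² = 6/143, sgn +1
Racah Σ t=0..0: t=0:+1/7257600 = 1/7257600
⇒ 3j(6 1 5; -4 -1 5)² = 1/858, sgn +1
4πI² = N·(3j₀)²·(3jₘ)² = 3/143
I = +1·√(0.020979/4π) = 0.04085899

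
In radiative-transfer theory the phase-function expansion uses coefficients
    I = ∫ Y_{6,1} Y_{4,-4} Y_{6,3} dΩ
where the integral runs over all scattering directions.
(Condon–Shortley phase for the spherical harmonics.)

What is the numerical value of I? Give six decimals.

m-sum 0 ✓  L=16 even ✓  2≤6≤10 ✓
Π(2lᵢ+1) = 13×9×13 = 1521
triangle coeff Δ(6,4,6) = 1/15315300
Σ_t [0,4]: t=0:+1/829440 t=1:−1/25920 t=2:+1/9216 t=3:−1/25920 t=4:+1/829440 = 7/207360
(3j)²=28/2431 [(6 4 6; 0 0 0)], sign=+1
Σ_t [0,0]: t=0:+1/414720 = 1/414720
(3j)²=49/2431 [(6 4 6; 1 -4 3)], sign=-1
⇒ 4πI² = 12348/34969
I = (-1)√(12348/34969/(4π)) = -0.16763001

-0.167630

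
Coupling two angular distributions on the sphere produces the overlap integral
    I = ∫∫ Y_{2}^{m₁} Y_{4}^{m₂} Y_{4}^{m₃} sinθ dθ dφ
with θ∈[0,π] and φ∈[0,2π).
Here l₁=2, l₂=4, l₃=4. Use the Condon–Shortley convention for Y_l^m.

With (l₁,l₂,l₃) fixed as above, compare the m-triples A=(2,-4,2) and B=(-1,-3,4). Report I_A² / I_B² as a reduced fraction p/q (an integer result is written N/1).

Shared (l₁,l₂,l₃)=(2,4,4): N and (l;000)² cancel in I_A²/I_B².
A: Δ = 2!·2!·6!/11! = 1/13860; Racah Σ t=0..0: t=0:+1/2880 = 1/2880; ⇒ 3j(2 4 4; 2 -4 2)² = 2/165, sgn +1
B: Δ = 2!·2!·6!/11! = 1/13860; Racah Σ t=1..1: t=1:−1/1440 = -1/1440; ⇒ 3j(2 4 4; -1 -3 4)² = 7/165, sgn -1
I_A²/I_B² = (2/165)/(7/165) = 2/7

2/7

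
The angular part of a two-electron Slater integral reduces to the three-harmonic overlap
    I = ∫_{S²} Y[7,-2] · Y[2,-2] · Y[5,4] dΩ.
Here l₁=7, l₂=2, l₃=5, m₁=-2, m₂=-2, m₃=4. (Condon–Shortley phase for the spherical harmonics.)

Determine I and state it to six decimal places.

0.025340

Rules hold: Σm=0, L=14 even, 5≤5≤9.
N = 15·5·11 = 825
Δ = 4!·10!·0!/15! = 1/15015
Racah Σ t=2..2: t=2:+1/57600 = 1/57600
⇒ 3j(7 2 5; 0 0 0)² = 21/715, sgn -1
Racah Σ t=0..0: t=0:+1/8709120 = 1/8709120
⇒ 3j(7 2 5; -2 -2 4)² = 1/3003, sgn -1
4πI² = N·(3j₀)²·(3jₘ)² = 15/1859
I = +1·√(0.00806885/4π) = 0.02533967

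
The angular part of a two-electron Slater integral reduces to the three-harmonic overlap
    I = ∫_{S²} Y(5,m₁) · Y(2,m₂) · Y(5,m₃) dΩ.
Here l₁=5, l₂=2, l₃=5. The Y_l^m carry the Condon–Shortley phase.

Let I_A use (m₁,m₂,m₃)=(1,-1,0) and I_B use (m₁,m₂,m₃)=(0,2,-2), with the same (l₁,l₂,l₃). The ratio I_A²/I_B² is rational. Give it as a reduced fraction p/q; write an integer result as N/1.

Shared (l₁,l₂,l₃)=(5,2,5): N and (l;000)² cancel in I_A²/I_B².
A: Δ = 2!·8!·2!/13! = 1/38610; Racah Σ t=0..1: t=0:+1/1152 t=1:−1/1440 = 1/5760; ⇒ 3j(5 2 5; 1 -1 0)² = 1/858, sgn -1
B: Δ = 2!·8!·2!/13! = 1/38610; Racah Σ t=2..2: t=2:+1/2880 = 1/2880; ⇒ 3j(5 2 5; 0 2 -2)² = 14/429, sgn -1
I_A²/I_B² = (1/858)/(14/429) = 1/28

1/28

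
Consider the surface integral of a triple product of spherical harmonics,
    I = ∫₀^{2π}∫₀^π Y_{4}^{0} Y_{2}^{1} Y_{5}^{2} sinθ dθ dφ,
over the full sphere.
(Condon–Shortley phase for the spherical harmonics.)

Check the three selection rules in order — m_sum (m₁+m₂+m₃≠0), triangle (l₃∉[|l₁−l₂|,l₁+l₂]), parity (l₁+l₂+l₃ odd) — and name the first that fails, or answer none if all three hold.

m₁+m₂+m₃ = 0 + 1 + 2 = 3  ✗
triangle: |4−2|=2 ≤ l₃=5 ≤ 4+2=6
parity: l₁+l₂+l₃ = 11 is odd

m_sum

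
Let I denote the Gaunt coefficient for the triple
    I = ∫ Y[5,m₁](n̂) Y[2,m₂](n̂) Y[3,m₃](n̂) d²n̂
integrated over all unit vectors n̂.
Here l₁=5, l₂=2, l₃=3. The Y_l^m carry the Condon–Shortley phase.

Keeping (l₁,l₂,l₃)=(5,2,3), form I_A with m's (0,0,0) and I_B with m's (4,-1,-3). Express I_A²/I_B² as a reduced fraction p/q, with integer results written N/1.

l's match ⇒ only the (l;m) 3-j factors differ between A and B.
A: triangle coeff Δ(5,2,3) = 1/2310; Σ_t [2,2]: t=2:+1/144 = 1/144; (3j)²=10/231 [(5 2 3; 0 0 0)], sign=-1
B: triangle coeff Δ(5,2,3) = 1/2310; Σ_t [1,1]: t=1:−1/4320 = -1/4320; (3j)²=2/55 [(5 2 3; 4 -1 -3)], sign=-1
I_A²/I_B² = (10/231)/(2/55) = 25/21

25/21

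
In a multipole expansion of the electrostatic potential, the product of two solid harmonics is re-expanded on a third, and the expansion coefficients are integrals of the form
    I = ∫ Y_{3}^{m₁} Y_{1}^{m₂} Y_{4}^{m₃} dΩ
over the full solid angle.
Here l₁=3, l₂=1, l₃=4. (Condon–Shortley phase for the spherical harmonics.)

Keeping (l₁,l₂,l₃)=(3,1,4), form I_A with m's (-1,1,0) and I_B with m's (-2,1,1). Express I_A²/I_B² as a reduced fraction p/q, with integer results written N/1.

Same 3,1,4: normalisation and zero-m 3j drop out of the ratio.
A: Δ: 0! 6! 2! / 9! → 1/252; sum: t=0:+1/96 = 1/96; 3j²(3 1 4; -1 1 0) = Δ·Π!·Σ² = 1/42  (sign +1)
B: Δ: 0! 6! 2! / 9! → 1/252; sum: t=0:+1/240 = 1/240; 3j²(3 1 4; -2 1 1) = Δ·Π!·Σ² = 1/84  (sign -1)
I_A²/I_B² = (1/42)/(1/84) = 2/1

2/1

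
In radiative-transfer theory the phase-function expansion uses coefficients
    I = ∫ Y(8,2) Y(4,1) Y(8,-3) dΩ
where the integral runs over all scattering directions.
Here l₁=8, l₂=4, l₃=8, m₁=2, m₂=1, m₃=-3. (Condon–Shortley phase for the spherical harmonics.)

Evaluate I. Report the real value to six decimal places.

Checks pass: Σm=0; 20 even; l₃=8∈[4,12].
(2·8+1)(2·4+1)(2·8+1) = 2601
Δ: 4! 12! 4! / 21! → 1/185175900
sum: t=0:+1/557383680 t=1:−1/21772800 t=2:+1/8294400 t=3:−1/21772800 t=4:+1/557383680 = 1/30965760
3j²(8 4 8; 0 0 0) = Δ·Π!·Σ² = 36/4199  (sign +1)
sum: t=1:−1/87091200 t=2:+1/23224320 t=3:−1/52254720 t=4:+1/1045094400 = 1/74649600
3j²(8 4 8; 2 1 -3) = Δ·Π!·Σ² = 110/12597  (sign -1)
combine: 4πI² = 2601·36/4199·110/12597 = 11880/61009
take √, sign -1: I = -0.12448194

-0.124482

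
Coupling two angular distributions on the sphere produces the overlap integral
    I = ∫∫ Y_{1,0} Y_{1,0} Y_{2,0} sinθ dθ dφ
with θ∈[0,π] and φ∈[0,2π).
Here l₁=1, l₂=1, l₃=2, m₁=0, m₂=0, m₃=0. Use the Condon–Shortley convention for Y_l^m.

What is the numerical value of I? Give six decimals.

Checks pass: Σm=0; 4 even; l₃=2∈[0,2].
(2·1+1)(2·1+1)(2·2+1) = 45
Δ: 0! 2! 2! / 5! → 1/30
sum: t=0:+1/1 = 1/1
3j²(1 1 2; 0 0 0) = Δ·Π!·Σ² = 2/15  (sign +1)
(m-triple is (0,0,0) — same symbol as above.)
combine: 4πI² = 45·2/15·2/15 = 4/5
take √, sign +1: I = 0.25231325

0.252313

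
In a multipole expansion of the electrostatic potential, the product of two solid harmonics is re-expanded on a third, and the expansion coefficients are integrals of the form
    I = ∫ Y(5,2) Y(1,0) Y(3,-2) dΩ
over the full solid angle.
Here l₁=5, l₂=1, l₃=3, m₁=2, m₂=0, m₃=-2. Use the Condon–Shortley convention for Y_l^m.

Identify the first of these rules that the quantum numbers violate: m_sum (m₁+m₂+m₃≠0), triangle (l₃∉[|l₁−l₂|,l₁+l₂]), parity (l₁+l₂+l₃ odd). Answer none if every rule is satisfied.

azimuthal sum: 2 + 0 − 2 = 0  ✓
4 ≤ 3 ≤ 6 (triangle on l)  ✗
L = 5 + 1 + 3 = 9 (odd)

triangle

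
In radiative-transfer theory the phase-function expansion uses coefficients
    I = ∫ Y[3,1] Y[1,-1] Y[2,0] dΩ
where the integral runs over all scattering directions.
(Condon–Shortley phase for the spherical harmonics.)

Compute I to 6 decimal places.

Rules hold: Σm=0, L=6 even, 2≤2≤4.
N = 7·3·5 = 105
Δ = 2!·4!·0!/7! = 1/105
Racah Σ t=1..1: t=1:−1/4 = -1/4
⇒ 3j(3 1 2; 0 0 0)² = 3/35, sgn -1
Racah Σ t=0..0: t=0:+1/8 = 1/8
⇒ 3j(3 1 2; 1 -1 0)² = 2/35, sgn +1
4πI² = N·(3j₀)²·(3jₘ)² = 18/35
I = -1·√(0.514286/4π) = -0.20230066

-0.202301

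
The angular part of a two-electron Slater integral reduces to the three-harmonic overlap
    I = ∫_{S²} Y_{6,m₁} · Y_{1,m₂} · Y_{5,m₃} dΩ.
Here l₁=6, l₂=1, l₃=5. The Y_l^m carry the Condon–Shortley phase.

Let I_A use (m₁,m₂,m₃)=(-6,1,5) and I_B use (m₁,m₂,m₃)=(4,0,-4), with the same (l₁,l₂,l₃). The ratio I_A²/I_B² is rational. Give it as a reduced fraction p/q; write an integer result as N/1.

l's match ⇒ only the (l;m) 3-j factors differ between A and B.
A: triangle coeff Δ(6,1,5) = 1/858; Σ_t [2,2]: t=2:+1/7257600 = 1/7257600; (3j)²=1/13 [(6 1 5; -6 1 5)], sign=+1
B: triangle coeff Δ(6,1,5) = 1/858; Σ_t [1,1]: t=1:−1/362880 = -1/362880; (3j)²=10/429 [(6 1 5; 4 0 -4)], sign=+1
I_A²/I_B² = (1/13)/(10/429) = 33/10

33/10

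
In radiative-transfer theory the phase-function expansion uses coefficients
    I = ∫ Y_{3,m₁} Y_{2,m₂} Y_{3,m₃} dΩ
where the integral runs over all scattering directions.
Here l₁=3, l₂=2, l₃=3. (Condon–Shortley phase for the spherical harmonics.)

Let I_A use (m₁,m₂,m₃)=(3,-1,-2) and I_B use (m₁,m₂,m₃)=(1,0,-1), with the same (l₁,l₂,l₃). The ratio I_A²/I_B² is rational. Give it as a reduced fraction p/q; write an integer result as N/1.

25/9

Shared (l₁,l₂,l₃)=(3,2,3): N and (l;000)² cancel in I_A²/I_B².
A: Δ = 2!·4!·2!/9! = 1/3780; Racah Σ t=0..0: t=0:+1/48 = 1/48; ⇒ 3j(3 2 3; 3 -1 -2)² = 5/84, sgn -1
B: Δ = 2!·4!·2!/9! = 1/3780; Racah Σ t=0..2: t=0:+1/16 t=1:−1/6 t=2:+1/96 = -3/32; ⇒ 3j(3 2 3; 1 0 -1)² = 3/140, sgn -1
I_A²/I_B² = (5/84)/(3/140) = 25/9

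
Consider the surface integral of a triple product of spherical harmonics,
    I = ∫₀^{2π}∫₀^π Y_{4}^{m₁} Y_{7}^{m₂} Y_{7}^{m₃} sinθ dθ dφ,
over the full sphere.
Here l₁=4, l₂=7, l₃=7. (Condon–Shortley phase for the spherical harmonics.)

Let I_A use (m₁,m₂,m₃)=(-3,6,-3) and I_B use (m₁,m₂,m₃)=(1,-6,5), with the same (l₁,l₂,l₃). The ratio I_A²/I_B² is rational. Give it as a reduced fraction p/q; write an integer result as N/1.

Same 4,7,7: normalisation and zero-m 3j drop out of the ratio.
A: Δ: 4! 4! 10! / 19! → 1/58198140; sum: t=3:−1/522547200 t=4:+1/52254720 = 1/58060800; 3j²(4 7 7; -3 6 -3) = Δ·Π!·Σ² = 9/646  (sign +1)
B: Δ: 4! 4! 10! / 19! → 1/58198140; sum: t=0:+1/52254720 t=1:−1/87091200 = 1/130636800; 3j²(4 7 7; 1 -6 5) = Δ·Π!·Σ² = 88/20349  (sign +1)
I_A²/I_B² = (9/646)/(88/20349) = 567/176

567/176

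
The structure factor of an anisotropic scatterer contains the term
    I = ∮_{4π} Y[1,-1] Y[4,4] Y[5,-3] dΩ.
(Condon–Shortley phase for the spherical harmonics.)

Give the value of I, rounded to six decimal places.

Checks pass: Σm=0; 10 even; l₃=5∈[3,5].
(2·1+1)(2·4+1)(2·5+1) = 297
Δ: 0! 2! 8! / 11! → 1/495
sum: t=0:+1/576 = 1/576
3j²(1 4 5; 0 0 0) = Δ·Π!·Σ² = 5/99  (sign -1)
sum: t=0:+1/80640 = 1/80640
3j²(1 4 5; -1 4 -3) = Δ·Π!·Σ² = 1/495  (sign +1)
combine: 4πI² = 297·5/99·1/495 = 1/33
take √, sign -1: I = -0.04910640

-0.049106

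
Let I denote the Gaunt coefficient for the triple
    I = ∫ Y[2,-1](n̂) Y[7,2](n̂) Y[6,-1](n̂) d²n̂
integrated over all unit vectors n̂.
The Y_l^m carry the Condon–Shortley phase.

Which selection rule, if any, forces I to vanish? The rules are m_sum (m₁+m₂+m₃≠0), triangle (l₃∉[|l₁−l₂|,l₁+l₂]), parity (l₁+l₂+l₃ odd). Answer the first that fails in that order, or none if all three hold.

azimuthal sum: -1 + 2 − 1 = 0  ✓
5 ≤ 6 ≤ 9 (triangle on l)  ✓
L = 2 + 7 + 6 = 15 (odd)  ✗

parity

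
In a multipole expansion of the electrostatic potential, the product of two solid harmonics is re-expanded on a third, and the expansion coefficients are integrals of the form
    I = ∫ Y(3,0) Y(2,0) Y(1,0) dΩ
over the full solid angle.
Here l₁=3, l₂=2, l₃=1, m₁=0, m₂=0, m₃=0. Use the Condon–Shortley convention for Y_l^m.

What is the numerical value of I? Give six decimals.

Checks pass: Σm=0; 6 even; l₃=1∈[1,5].
(2·3+1)(2·2+1)(2·1+1) = 105
Δ: 4! 2! 0! / 7! → 1/105
sum: t=2:+1/4 = 1/4
3j²(3 2 1; 0 0 0) = Δ·Π!·Σ² = 3/35  (sign -1)
(m-triple is (0,0,0) — same symbol as above.)
combine: 4πI² = 105·3/35·3/35 = 27/35
take √, sign +1: I = 0.24776670

0.247767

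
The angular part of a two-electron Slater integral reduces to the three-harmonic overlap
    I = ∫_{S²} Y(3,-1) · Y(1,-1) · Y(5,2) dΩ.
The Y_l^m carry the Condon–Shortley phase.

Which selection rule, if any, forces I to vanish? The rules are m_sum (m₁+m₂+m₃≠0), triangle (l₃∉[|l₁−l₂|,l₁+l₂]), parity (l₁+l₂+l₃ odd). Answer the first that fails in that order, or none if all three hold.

azimuthal sum: -1 − 1 + 2 = 0  ✓
2 ≤ 5 ≤ 4 (triangle on l)  ✗
L = 3 + 1 + 5 = 9 (odd)

triangle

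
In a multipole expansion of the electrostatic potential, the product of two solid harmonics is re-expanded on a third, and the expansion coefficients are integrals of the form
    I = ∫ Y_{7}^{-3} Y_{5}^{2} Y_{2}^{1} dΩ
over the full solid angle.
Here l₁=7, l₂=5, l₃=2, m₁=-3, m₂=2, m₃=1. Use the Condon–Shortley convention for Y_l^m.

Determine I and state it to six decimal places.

Checks pass: Σm=0; 14 even; l₃=2∈[2,12].
(2·7+1)(2·5+1)(2·2+1) = 825
Δ: 10! 4! 0! / 15! → 1/15015
sum: t=5:−1/57600 = -1/57600
3j²(7 5 2; 0 0 0) = Δ·Π!·Σ² = 21/715  (sign -1)
sum: t=7:−1/181440 = -1/181440
3j²(7 5 2; -3 2 1) = Δ·Π!·Σ² = 32/1001  (sign +1)
combine: 4πI² = 825·21/715·32/1001 = 1440/1859
take √, sign -1: I = -0.24827707

-0.248277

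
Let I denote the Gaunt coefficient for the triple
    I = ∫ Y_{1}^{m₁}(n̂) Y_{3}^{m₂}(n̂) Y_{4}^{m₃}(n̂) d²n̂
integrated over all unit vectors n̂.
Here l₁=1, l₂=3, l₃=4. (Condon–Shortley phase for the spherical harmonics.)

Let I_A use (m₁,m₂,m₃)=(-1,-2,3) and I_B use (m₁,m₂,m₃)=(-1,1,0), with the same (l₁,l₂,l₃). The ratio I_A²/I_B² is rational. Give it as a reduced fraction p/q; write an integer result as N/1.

Shared (l₁,l₂,l₃)=(1,3,4): N and (l;000)² cancel in I_A²/I_B².
A: Δ = 0!·2!·6!/9! = 1/252; Racah Σ t=0..0: t=0:+1/240 = 1/240; ⇒ 3j(1 3 4; -1 -2 3)² = 1/12, sgn -1
B: Δ = 0!·2!·6!/9! = 1/252; Racah Σ t=0..0: t=0:+1/96 = 1/96; ⇒ 3j(1 3 4; -1 1 0)² = 1/42, sgn +1
I_A²/I_B² = (1/12)/(1/42) = 7/2

7/2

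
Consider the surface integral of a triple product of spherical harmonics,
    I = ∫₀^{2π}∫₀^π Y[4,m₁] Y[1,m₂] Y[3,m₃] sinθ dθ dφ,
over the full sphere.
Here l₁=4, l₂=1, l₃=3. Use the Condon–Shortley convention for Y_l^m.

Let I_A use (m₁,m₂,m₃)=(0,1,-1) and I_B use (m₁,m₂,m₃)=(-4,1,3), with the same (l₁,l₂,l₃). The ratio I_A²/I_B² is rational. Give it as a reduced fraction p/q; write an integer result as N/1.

Shared (l₁,l₂,l₃)=(4,1,3): N and (l;000)² cancel in I_A²/I_B².
A: Δ = 2!·6!·0!/9! = 1/252; Racah Σ t=2..2: t=2:+1/96 = 1/96; ⇒ 3j(4 1 3; 0 1 -1)² = 1/42, sgn +1
B: Δ = 2!·6!·0!/9! = 1/252; Racah Σ t=2..2: t=2:+1/1440 = 1/1440; ⇒ 3j(4 1 3; -4 1 3)² = 1/9, sgn +1
I_A²/I_B² = (1/42)/(1/9) = 3/14

3/14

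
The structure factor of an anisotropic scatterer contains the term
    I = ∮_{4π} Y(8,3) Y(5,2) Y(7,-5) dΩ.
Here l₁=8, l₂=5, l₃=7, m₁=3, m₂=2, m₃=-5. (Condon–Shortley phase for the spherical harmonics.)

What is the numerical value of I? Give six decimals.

m-sum 0 ✓  L=20 even ✓  3≤7≤13 ✓
Π(2lᵢ+1) = 17×11×15 = 2805
triangle coeff Δ(8,5,7) = 1/814773960
Σ_t [1,5]: t=1:−1/87091200 t=2:+1/4976640 t=3:−1/2073600 t=4:+1/4976640 t=5:−1/87091200 = -1/9676800
(3j)²=360/46189 [(8 5 7; 0 0 0)], sign=+1
Σ_t [3,5]: t=3:−1/69672960 t=4:+1/104509440 t=5:−1/1741824000 = -1/186624000
(3j)²=308/62985 [(8 5 7; 3 2 -5)], sign=-1
⇒ 4πI² = 110880/1037153
I = (-1)√(110880/1037153/(4π)) = -0.09223596

-0.092236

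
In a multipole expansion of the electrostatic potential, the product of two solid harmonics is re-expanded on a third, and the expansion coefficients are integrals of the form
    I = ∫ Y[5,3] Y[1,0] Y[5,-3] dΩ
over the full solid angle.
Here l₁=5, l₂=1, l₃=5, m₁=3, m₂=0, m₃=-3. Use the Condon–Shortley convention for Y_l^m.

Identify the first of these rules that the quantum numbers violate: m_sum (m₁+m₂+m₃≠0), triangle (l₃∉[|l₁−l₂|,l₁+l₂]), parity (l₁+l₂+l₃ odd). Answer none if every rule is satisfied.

parity

m₁+m₂+m₃ = 3 + 0 − 3 = 0  ✓
triangle: |5−1|=4 ≤ l₃=5 ≤ 5+1=6  ✓
parity: l₁+l₂+l₃ = 11 is odd  ✗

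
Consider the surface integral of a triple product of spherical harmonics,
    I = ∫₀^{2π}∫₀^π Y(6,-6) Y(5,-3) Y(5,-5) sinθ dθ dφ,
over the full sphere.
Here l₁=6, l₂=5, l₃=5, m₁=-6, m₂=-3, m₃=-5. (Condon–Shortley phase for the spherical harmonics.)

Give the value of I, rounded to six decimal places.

-6 − 3 − 5 = -14 ≠ 0: azimuthal integral kills it; I = 0

0.000000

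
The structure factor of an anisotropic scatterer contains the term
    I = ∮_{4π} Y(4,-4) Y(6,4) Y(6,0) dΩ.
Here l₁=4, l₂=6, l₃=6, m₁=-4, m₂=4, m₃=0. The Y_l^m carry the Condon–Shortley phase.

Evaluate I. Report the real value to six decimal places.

0.141673

m-sum 0 ✓  L=16 even ✓  2≤6≤10 ✓
Π(2lᵢ+1) = 9×13×13 = 1521
triangle coeff Δ(4,6,6) = 1/15315300
Σ_t [0,4]: t=0:+1/829440 t=1:−1/25920 t=2:+1/9216 t=3:−1/25920 t=4:+1/829440 = 7/207360
(3j)²=28/2431 [(4 6 6; 0 0 0)], sign=+1
Σ_t [4,4]: t=4:+1/829440 = 1/829440
(3j)²=35/2431 [(4 6 6; -4 4 0)], sign=+1
⇒ 4πI² = 8820/34969
I = (+1)√(8820/34969/(4π)) = 0.14167322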